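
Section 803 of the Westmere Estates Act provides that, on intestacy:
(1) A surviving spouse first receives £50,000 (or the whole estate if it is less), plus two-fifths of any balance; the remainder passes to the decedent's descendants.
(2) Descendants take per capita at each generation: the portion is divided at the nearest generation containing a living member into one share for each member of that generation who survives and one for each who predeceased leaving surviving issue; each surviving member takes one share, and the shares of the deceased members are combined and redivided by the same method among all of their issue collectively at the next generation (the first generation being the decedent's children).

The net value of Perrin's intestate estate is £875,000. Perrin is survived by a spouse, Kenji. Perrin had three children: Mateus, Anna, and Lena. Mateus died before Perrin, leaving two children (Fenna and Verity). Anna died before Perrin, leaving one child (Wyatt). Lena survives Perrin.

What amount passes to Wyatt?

Kenji first takes £50,000, leaving a balance of £825,000. Kenji then takes two-fifths of the balance (£330,000), for a total of £380,000. The remaining £495,000 passes to the descendants.
The descendants' portion (£495,000) is divided at the children's generation into 3 shares of £165,000. Lena takes £165,000. The 2 shares of the deceased (Mateus and Anna) are combined into a pool of £330,000.
That pool (£330,000) is divided at the grandchildren's generation equally among Fenna, Verity, and Wyatt: £110,000 each.

Wyatt receives £110,000.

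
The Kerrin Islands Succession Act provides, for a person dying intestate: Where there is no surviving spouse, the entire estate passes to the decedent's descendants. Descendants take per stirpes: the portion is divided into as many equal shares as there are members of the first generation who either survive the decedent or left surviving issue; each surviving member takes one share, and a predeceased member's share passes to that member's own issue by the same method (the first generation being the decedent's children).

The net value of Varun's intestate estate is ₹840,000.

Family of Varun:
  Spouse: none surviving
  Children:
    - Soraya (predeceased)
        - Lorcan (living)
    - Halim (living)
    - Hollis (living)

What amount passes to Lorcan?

The entire ₹840,000 passes to the descendants.
That amount (₹840,000) is divided into 3 shares of ₹280,000: Halim and Hollis each take ₹280,000; Soraya's ₹280,000 share passes to Soraya's issue.
Soraya's share (₹280,000) passes entirely to Lorcan.

Lorcan receives ₹280,000.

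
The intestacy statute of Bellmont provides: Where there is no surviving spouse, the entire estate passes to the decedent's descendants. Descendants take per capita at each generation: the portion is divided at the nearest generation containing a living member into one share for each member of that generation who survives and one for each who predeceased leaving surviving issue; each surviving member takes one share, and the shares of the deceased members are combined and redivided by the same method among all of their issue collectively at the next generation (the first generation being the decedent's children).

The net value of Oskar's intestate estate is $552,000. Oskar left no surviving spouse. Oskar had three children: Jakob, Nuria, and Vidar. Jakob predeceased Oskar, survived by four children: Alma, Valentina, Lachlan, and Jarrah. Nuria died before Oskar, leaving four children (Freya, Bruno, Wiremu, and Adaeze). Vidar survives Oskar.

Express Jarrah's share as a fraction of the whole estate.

Jarrah receives 1/12 of the estate.

The entire $552,000 passes to the descendants.
That amount ($552,000) is divided at the children's generation into 3 shares of $184,000. Vidar takes $184,000. The 2 shares of the deceased (Jakob and Nuria) are combined into a pool of $368,000.
That pool ($368,000) is divided at the grandchildren's generation equally among Alma, Valentina, Lachlan, Jarrah, Freya, Bruno, Wiremu, and Adaeze: $46,000 each.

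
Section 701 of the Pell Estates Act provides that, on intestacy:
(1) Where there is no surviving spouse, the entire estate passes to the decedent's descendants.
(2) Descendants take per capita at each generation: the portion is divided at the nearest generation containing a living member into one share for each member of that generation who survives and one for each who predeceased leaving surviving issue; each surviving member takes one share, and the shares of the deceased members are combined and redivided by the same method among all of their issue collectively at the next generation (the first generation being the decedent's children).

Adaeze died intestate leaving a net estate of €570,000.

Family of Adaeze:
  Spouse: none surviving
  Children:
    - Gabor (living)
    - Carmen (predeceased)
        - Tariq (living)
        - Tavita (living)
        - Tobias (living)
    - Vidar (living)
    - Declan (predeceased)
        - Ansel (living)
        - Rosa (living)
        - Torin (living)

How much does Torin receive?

Torin receives €47,500.

The entire €570,000 passes to the descendants.
That amount (€570,000) is divided at the children's generation into 4 shares of €142,500. Gabor and Vidar each take €142,500. The 2 shares of the deceased (Carmen and Declan) are combined into a pool of €285,000.
That pool (€285,000) is divided at the grandchildren's generation equally among Tariq, Tavita, Tobias, Ansel, Rosa, and Torin: €47,500 each.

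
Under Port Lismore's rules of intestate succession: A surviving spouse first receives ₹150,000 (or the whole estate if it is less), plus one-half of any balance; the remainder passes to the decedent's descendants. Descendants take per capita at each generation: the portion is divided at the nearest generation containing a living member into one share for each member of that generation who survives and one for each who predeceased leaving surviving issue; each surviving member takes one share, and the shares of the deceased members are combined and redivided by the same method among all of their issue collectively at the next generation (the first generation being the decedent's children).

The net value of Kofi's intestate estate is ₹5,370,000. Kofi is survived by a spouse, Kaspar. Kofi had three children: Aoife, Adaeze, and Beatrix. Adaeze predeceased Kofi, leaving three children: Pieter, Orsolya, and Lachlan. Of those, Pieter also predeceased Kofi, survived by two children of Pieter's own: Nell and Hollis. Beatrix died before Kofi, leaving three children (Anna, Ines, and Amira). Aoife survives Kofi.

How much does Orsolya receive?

Orsolya receives ₹290,000.

Kaspar first takes ₹150,000, leaving a balance of ₹5,220,000. Kaspar then takes one-half of the balance (₹2,610,000), for a total of ₹2,760,000. The remaining ₹2,610,000 passes to the descendants.
The descendants' portion (₹2,610,000) is divided at the children's generation into 3 shares of ₹870,000. Aoife takes ₹870,000. The 2 shares of the deceased (Adaeze and Beatrix) are combined into a pool of ₹1,740,000.
That pool (₹1,740,000) is divided at the grandchildren's generation into 6 shares of ₹290,000. Orsolya, Lachlan, Anna, Ines, and Amira each take ₹290,000. The remaining share for the deceased Pieter (₹290,000) is carried to the next generation.
That pool (₹290,000) is divided at the great-grandchildren's generation equally among Nell and Hollis: ₹145,000 each.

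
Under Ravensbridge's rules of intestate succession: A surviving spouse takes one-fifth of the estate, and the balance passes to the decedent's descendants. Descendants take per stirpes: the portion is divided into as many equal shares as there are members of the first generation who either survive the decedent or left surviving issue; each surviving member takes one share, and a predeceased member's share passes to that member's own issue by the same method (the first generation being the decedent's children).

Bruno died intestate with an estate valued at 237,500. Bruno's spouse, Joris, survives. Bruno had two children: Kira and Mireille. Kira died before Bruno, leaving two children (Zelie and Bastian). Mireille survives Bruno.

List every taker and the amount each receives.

Joris: 47,500; Zelie: 47,500; Bastian: 47,500; Mireille: 95,000

Joris takes one-fifth of 237,500 = 47,500. The remaining 190,000 passes to the descendants.
The descendants' portion (190,000) is divided into 2 shares of 95,000: Mireille takes 95,000; Kira's 95,000 share passes to Kira's issue.
Kira's share (95,000) is divided into 2 shares of 47,500: Zelie and Bastian each take 47,500.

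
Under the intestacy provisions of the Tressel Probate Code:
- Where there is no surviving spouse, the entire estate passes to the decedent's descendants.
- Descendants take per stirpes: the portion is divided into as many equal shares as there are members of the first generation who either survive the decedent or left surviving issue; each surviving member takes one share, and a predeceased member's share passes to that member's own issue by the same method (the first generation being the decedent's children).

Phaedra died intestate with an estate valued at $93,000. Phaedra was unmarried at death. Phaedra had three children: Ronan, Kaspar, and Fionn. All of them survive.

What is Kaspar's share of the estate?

The entire $93,000 passes to the descendants.
That amount ($93,000) is divided into 3 shares of $31,000: Ronan, Kaspar, and Fionn each take $31,000.

Kaspar receives $31,000.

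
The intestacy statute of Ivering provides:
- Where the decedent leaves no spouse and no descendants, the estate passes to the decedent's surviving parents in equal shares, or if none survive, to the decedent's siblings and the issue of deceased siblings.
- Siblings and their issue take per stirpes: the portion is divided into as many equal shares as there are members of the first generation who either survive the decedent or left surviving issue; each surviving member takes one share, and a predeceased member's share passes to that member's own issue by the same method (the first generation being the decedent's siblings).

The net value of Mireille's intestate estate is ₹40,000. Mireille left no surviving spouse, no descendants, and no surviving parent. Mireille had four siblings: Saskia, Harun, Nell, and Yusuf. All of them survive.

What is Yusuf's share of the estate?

Yusuf receives ₹10,000.

The entire ₹40,000 passes to the siblings and their issue.
That amount (₹40,000) is divided into 4 shares of ₹10,000: Saskia, Harun, Nell, and Yusuf each take ₹10,000.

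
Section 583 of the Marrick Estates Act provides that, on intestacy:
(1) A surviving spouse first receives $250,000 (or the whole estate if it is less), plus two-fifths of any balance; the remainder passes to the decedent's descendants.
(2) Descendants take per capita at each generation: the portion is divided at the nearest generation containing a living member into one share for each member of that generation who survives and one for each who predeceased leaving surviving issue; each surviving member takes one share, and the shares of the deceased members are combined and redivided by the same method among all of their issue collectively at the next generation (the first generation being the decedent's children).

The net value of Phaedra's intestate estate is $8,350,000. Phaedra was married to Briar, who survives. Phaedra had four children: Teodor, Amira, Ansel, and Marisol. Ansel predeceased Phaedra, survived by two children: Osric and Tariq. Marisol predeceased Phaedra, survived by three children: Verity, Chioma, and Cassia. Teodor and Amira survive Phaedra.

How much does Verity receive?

Briar first takes $250,000, leaving a balance of $8,100,000. Briar then takes two-fifths of the balance ($3,240,000), for a total of $3,490,000. The remaining $4,860,000 passes to the descendants.
The descendants' portion ($4,860,000) is divided at the children's generation into 4 shares of $1,215,000. Teodor and Amira each take $1,215,000. The 2 shares of the deceased (Ansel and Marisol) are combined into a pool of $2,430,000.
That pool ($2,430,000) is divided at the grandchildren's generation equally among Osric, Tariq, Verity, Chioma, and Cassia: $486,000 each.

Verity receives $486,000.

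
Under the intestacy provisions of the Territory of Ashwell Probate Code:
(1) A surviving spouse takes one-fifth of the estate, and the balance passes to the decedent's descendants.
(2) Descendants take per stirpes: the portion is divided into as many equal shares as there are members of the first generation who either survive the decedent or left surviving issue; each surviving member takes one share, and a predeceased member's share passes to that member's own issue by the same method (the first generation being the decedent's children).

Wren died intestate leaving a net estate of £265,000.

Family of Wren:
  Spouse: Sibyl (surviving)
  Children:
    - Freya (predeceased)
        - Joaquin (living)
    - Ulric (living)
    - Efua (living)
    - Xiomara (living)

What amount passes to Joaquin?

Joaquin receives £53,000.

Sibyl takes one-fifth of £265,000 = £53,000. The remaining £212,000 passes to the descendants.
The descendants' portion (£212,000) is divided into 4 shares of £53,000: Ulric, Efua, and Xiomara each take £53,000; Freya's £53,000 share passes to Freya's issue.
Freya's share (£53,000) passes entirely to Joaquin.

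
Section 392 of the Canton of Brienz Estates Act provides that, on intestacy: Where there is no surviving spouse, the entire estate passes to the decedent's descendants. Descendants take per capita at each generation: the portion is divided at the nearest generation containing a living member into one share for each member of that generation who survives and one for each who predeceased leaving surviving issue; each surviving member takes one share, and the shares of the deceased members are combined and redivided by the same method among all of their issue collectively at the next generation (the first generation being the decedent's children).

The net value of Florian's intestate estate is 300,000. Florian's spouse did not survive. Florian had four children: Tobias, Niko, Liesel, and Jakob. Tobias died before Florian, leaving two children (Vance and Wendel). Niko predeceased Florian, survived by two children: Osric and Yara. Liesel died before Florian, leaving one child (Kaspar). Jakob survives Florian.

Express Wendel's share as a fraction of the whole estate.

Wendel receives 3/20 of the estate.

The entire 300,000 passes to the descendants.
That amount (300,000) is divided at the children's generation into 4 shares of 75,000. Jakob takes 75,000. The 3 shares of the deceased (Tobias, Niko, and Liesel) are combined into a pool of 225,000.
That pool (225,000) is divided at the grandchildren's generation equally among Vance, Wendel, Osric, Yara, and Kaspar: 45,000 each.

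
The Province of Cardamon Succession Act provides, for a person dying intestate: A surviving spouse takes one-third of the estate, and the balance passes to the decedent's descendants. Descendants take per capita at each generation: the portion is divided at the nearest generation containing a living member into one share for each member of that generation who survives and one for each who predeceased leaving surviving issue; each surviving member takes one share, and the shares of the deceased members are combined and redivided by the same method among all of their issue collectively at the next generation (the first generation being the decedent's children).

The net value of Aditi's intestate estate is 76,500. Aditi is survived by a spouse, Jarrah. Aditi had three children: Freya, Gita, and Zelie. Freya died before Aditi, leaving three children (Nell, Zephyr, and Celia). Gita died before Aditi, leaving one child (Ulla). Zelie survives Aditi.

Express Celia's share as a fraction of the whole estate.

Celia receives 1/9 of the estate.

Jarrah takes one-third of 76,500 = 25,500. The remaining 51,000 passes to the descendants.
The descendants' portion (51,000) is divided at the children's generation into 3 shares of 17,000. Zelie takes 17,000. The 2 shares of the deceased (Freya and Gita) are combined into a pool of 34,000.
That pool (34,000) is divided at the grandchildren's generation equally among Nell, Zephyr, Celia, and Ulla: 8,500 each.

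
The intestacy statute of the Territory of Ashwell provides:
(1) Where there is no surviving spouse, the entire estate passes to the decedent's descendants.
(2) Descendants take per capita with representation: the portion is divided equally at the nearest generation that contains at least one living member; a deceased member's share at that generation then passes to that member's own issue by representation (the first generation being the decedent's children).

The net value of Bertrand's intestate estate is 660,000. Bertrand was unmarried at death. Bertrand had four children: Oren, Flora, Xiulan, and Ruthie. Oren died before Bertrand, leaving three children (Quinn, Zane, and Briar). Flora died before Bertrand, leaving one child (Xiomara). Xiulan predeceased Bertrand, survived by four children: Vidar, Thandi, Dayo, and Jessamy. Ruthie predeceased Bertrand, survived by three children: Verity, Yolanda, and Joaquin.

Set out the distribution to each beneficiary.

The entire 660,000 passes to the descendants.
No child survives, so the initial division is made at the grandchildren's generation.
That amount (660,000) is divided into 11 shares of 60,000: Quinn, Zane, Briar, Xiomara, Vidar, Thandi, Dayo, Jessamy, Verity, Yolanda, and Joaquin each take 60,000.

Quinn: 60,000; Zane: 60,000; Briar: 60,000; Xiomara: 60,000; Vidar: 60,000; Thandi: 60,000; Dayo: 60,000; Jessamy: 60,000; Verity: 60,000; Yolanda: 60,000; Joaquin: 60,000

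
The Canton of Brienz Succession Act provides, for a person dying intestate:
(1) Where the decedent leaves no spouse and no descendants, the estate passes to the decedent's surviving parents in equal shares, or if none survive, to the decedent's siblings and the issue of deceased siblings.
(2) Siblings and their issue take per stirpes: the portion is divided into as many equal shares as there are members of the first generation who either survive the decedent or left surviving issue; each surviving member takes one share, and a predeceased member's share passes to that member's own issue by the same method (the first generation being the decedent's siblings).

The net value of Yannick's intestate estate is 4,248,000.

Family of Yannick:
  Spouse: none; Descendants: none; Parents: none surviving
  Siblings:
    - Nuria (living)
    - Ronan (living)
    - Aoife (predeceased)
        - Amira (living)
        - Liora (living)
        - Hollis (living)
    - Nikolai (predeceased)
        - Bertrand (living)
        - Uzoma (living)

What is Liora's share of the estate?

The entire 4,248,000 passes to the siblings and their issue.
That amount (4,248,000) is divided into 4 shares of 1,062,000: Nuria and Ronan each take 1,062,000; Aoife's 1,062,000 share passes to Aoife's issue; Nikolai's 1,062,000 share passes to Nikolai's issue.
Aoife's share (1,062,000) is divided into 3 shares of 354,000: Amira, Liora, and Hollis each take 354,000.
Nikolai's share (1,062,000) is divided into 2 shares of 531,000: Bertrand and Uzoma each take 531,000.

Liora receives 354,000.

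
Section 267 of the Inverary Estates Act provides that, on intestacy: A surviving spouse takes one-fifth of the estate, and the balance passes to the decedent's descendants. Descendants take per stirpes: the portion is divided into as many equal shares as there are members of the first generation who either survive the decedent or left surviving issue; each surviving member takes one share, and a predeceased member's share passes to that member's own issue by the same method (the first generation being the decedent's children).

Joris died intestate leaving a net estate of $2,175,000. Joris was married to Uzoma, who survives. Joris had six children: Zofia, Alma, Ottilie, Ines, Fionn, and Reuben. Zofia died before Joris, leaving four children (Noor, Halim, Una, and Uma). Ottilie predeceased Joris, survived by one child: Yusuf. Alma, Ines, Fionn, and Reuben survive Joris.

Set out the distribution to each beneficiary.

Uzoma: $435,000; Noor: $72,500; Halim: $72,500; Una: $72,500; Uma: $72,500; Alma: $290,000; Yusuf: $290,000; Ines: $290,000; Fionn: $290,000; Reuben: $290,000

Uzoma takes one-fifth of $2,175,000 = $435,000. The remaining $1,740,000 passes to the descendants.
The descendants' portion ($1,740,000) is divided into 6 shares of $290,000: Alma, Ines, Fionn, and Reuben each take $290,000; Zofia's $290,000 share passes to Zofia's issue; Ottilie's $290,000 share passes to Ottilie's issue.
Zofia's share ($290,000) is divided into 4 shares of $72,500: Noor, Halim, Una, and Uma each take $72,500.
Ottilie's share ($290,000) passes entirely to Yusuf.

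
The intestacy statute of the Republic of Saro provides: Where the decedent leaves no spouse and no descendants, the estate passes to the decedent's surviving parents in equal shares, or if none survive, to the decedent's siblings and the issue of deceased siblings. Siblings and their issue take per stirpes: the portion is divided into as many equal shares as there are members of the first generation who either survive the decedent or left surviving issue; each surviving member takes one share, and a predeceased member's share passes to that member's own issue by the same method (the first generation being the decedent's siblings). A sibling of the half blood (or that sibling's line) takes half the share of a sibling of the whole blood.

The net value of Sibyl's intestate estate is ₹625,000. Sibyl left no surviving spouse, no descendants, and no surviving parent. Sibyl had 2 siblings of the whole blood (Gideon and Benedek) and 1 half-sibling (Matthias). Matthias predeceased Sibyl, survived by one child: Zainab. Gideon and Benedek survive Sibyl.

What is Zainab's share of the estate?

The entire ₹625,000 passes to the siblings and their issue.
Counting each half-blood sibling's line as half a unit, there are 5/2 units in ₹625,000, so one unit is ₹250,000. Whole-blood lines (Gideon and Benedek) take ₹250,000 each; half-blood lines (Matthias) take ₹125,000 each.
Matthias's share (₹125,000) passes entirely to Zainab.

Zainab receives ₹125,000.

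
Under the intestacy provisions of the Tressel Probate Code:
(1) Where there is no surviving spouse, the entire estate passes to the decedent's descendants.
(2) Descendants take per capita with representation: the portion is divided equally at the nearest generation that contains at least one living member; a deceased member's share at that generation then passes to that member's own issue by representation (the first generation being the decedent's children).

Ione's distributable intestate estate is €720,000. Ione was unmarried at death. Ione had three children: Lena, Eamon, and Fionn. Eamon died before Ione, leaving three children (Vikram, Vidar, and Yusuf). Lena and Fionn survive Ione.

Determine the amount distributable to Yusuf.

The entire €720,000 passes to the descendants.
That amount (€720,000) is divided into 3 shares of €240,000: Lena and Fionn each take €240,000; Eamon's €240,000 share passes to Eamon's issue.
Eamon's share (€240,000) is divided into 3 shares of €80,000: Vikram, Vidar, and Yusuf each take €80,000.

Yusuf receives €80,000.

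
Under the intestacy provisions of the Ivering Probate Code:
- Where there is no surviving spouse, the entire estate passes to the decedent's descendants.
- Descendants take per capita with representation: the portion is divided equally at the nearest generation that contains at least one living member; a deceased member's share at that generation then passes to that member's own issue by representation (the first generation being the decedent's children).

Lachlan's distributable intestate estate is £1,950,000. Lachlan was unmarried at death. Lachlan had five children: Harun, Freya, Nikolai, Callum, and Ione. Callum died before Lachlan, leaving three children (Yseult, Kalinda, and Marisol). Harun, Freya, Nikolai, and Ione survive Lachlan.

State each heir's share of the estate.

The entire £1,950,000 passes to the descendants.
That amount (£1,950,000) is divided into 5 shares of £390,000: Harun, Freya, Nikolai, and Ione each take £390,000; Callum's £390,000 share passes to Callum's issue.
Callum's share (£390,000) is divided into 3 shares of £130,000: Yseult, Kalinda, and Marisol each take £130,000.

Harun: £390,000; Freya: £390,000; Nikolai: £390,000; Yseult: £130,000; Kalinda: £130,000; Marisol: £130,000; Ione: £390,000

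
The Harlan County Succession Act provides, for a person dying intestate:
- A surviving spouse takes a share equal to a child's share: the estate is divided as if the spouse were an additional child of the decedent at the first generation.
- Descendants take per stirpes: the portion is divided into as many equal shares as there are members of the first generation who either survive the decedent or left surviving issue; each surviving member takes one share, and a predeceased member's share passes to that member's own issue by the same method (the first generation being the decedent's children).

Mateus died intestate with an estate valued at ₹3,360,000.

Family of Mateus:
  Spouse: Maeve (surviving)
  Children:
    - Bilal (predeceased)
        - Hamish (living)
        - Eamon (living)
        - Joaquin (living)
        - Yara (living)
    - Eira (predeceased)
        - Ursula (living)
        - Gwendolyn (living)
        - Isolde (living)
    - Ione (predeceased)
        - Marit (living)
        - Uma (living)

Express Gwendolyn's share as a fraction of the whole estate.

Gwendolyn receives 1/12 of the estate.

The spouse counts as an additional share at the children's level, so there are 4 primary shares of ₹840,000. Maeve takes one such share (₹840,000).
The children's combined portion (₹2,520,000) is divided into 3 shares of ₹840,000: Bilal's ₹840,000 share passes to Bilal's issue; Eira's ₹840,000 share passes to Eira's issue; Ione's ₹840,000 share passes to Ione's issue.
Bilal's share (₹840,000) is divided into 4 shares of ₹210,000: Hamish, Eamon, Joaquin, and Yara each take ₹210,000.
Eira's share (₹840,000) is divided into 3 shares of ₹280,000: Ursula, Gwendolyn, and Isolde each take ₹280,000.
Ione's share (₹840,000) is divided into 2 shares of ₹420,000: Marit and Uma each take ₹420,000.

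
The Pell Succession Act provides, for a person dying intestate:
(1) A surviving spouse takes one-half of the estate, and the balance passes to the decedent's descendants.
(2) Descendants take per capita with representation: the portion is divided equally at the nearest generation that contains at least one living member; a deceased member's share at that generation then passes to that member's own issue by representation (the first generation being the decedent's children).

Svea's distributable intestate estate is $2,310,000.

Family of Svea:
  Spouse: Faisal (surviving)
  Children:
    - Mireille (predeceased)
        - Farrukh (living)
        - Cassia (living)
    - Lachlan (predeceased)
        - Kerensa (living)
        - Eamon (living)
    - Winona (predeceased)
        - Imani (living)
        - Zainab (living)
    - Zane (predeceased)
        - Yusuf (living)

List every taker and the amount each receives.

Faisal takes one-half of $2,310,000 = $1,155,000. The remaining $1,155,000 passes to the descendants.
No child survives, so the initial division is made at the grandchildren's generation.
The descendants' portion ($1,155,000) is divided into 7 shares of $165,000: Farrukh, Cassia, Kerensa, Eamon, Imani, Zainab, and Yusuf each take $165,000.

Faisal: $1,155,000; Farrukh: $165,000; Cassia: $165,000; Kerensa: $165,000; Eamon: $165,000; Imani: $165,000; Zainab: $165,000; Yusuf: $165,000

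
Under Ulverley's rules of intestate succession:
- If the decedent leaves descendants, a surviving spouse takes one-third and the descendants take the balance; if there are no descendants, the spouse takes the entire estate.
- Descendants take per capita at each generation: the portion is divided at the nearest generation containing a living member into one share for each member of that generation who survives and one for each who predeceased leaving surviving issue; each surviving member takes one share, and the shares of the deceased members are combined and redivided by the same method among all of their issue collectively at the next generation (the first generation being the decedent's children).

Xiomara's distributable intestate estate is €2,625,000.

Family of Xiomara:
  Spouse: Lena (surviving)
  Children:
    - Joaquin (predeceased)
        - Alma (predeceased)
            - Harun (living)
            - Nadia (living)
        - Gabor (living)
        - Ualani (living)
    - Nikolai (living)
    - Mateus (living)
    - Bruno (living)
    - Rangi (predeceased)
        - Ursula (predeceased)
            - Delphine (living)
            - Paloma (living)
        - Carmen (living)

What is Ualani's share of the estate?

Lena takes one-third of €2,625,000 = €875,000. The remaining €1,750,000 passes to the descendants.
The descendants' portion (€1,750,000) is divided at the children's generation into 5 shares of €350,000. Nikolai, Mateus, and Bruno each take €350,000. The 2 shares of the deceased (Joaquin and Rangi) are combined into a pool of €700,000.
That pool (€700,000) is divided at the grandchildren's generation into 5 shares of €140,000. Gabor, Ualani, and Carmen each take €140,000. The 2 shares of the deceased (Alma and Ursula) are combined into a pool of €280,000.
That pool (€280,000) is divided at the great-grandchildren's generation equally among Harun, Nadia, Delphine, and Paloma: €70,000 each.

Ualani receives €140,000.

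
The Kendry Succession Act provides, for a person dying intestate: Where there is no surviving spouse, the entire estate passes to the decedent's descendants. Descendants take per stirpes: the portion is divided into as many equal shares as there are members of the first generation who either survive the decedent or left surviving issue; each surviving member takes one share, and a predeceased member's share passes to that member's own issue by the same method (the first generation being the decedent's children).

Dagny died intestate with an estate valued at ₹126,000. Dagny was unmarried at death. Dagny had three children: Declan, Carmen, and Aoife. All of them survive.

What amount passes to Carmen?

Carmen receives ₹42,000.

The entire ₹126,000 passes to the descendants.
That amount (₹126,000) is divided into 3 shares of ₹42,000: Declan, Carmen, and Aoife each take ₹42,000.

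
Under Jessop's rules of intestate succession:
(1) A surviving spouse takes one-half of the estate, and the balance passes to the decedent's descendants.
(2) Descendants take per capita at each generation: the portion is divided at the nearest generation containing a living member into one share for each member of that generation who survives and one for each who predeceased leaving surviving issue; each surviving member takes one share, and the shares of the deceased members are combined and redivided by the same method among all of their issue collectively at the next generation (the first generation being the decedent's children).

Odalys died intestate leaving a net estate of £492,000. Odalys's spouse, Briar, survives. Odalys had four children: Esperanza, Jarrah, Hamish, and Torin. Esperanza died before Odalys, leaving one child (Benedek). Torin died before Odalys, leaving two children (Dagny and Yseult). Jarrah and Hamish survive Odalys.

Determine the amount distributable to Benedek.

Benedek receives £41,000.

Briar takes one-half of £492,000 = £246,000. The remaining £246,000 passes to the descendants.
The descendants' portion (£246,000) is divided at the children's generation into 4 shares of £61,500. Jarrah and Hamish each take £61,500. The 2 shares of the deceased (Esperanza and Torin) are combined into a pool of £123,000.
That pool (£123,000) is divided at the grandchildren's generation equally among Benedek, Dagny, and Yseult: £41,000 each.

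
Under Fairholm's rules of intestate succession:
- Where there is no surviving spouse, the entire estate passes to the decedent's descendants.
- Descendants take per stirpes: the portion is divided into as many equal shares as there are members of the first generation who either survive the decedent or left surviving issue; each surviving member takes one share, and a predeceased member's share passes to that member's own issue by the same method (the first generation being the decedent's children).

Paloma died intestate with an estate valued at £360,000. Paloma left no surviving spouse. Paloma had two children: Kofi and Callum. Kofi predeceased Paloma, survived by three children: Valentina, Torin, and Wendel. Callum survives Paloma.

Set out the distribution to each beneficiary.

Valentina: £60,000; Torin: £60,000; Wendel: £60,000; Callum: £180,000

The entire £360,000 passes to the descendants.
That amount (£360,000) is divided into 2 shares of £180,000: Callum takes £180,000; Kofi's £180,000 share passes to Kofi's issue.
Kofi's share (£180,000) is divided into 3 shares of £60,000: Valentina, Torin, and Wendel each take £60,000.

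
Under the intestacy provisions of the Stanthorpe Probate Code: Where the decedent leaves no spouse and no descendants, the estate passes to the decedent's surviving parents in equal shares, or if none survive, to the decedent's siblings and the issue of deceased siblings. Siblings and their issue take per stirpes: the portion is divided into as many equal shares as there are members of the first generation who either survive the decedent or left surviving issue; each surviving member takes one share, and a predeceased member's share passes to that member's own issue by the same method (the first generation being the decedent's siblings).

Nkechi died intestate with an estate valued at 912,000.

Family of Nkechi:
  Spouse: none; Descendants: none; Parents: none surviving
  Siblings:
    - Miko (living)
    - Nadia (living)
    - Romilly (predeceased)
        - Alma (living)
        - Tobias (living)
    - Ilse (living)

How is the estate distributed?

The entire 912,000 passes to the siblings and their issue.
That amount (912,000) is divided into 4 shares of 228,000: Miko, Nadia, and Ilse each take 228,000; Romilly's 228,000 share passes to Romilly's issue.
Romilly's share (228,000) is divided into 2 shares of 114,000: Alma and Tobias each take 114,000.

Miko: 228,000; Nadia: 228,000; Alma: 114,000; Tobias: 114,000; Ilse: 228,000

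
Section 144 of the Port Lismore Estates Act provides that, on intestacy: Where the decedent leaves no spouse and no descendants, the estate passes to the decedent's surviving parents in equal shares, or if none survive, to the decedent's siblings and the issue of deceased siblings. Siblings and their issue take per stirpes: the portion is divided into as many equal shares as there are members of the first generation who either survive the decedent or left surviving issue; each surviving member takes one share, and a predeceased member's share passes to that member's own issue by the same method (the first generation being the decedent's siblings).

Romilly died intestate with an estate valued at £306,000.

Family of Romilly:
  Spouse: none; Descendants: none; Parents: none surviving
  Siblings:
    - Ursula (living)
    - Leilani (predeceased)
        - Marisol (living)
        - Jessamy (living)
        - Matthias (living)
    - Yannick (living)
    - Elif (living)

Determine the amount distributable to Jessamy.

The entire £306,000 passes to the siblings and their issue.
That amount (£306,000) is divided into 4 shares of £76,500: Ursula, Yannick, and Elif each take £76,500; Leilani's £76,500 share passes to Leilani's issue.
Leilani's share (£76,500) is divided into 3 shares of £25,500: Marisol, Jessamy, and Matthias each take £25,500.

Jessamy receives £25,500.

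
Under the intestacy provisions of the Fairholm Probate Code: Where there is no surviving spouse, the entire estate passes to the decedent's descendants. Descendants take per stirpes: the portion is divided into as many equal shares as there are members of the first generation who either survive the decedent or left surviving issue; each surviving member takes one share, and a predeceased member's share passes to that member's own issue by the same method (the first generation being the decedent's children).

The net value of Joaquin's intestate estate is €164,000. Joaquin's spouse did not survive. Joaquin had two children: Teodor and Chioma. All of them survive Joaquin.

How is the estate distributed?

The entire €164,000 passes to the descendants.
That amount (€164,000) is divided into 2 shares of €82,000: Teodor and Chioma each take €82,000.

Teodor: €82,000; Chioma: €82,000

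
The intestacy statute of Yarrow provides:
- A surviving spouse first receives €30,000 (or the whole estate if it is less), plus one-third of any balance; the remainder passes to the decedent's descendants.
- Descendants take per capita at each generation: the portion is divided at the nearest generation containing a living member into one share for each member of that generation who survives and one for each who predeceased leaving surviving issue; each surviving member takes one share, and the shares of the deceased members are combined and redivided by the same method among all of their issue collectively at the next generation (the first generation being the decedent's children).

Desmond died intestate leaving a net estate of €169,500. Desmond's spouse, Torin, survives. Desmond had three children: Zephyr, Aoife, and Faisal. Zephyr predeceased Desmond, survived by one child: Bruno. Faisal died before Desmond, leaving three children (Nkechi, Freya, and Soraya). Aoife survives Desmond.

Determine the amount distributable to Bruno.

Bruno receives €15,500.

Torin first takes €30,000, leaving a balance of €139,500. Torin then takes one-third of the balance (€46,500), for a total of €76,500. The remaining €93,000 passes to the descendants.
The descendants' portion (€93,000) is divided at the children's generation into 3 shares of €31,000. Aoife takes €31,000. The 2 shares of the deceased (Zephyr and Faisal) are combined into a pool of €62,000.
That pool (€62,000) is divided at the grandchildren's generation equally among Bruno, Nkechi, Freya, and Soraya: €15,500 each.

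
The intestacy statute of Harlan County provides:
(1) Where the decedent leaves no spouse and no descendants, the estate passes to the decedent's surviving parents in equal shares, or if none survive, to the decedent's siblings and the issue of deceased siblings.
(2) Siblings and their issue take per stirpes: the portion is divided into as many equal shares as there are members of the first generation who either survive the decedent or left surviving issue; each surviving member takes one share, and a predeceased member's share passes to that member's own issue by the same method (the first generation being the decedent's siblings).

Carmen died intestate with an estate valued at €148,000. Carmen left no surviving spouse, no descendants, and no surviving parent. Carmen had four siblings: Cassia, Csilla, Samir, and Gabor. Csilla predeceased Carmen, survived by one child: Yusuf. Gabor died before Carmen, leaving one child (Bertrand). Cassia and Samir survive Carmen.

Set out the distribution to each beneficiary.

Cassia: €37,000; Yusuf: €37,000; Samir: €37,000; Bertrand: €37,000

The entire €148,000 passes to the siblings and their issue.
That amount (€148,000) is divided into 4 shares of €37,000: Cassia and Samir each take €37,000; Csilla's €37,000 share passes to Csilla's issue; Gabor's €37,000 share passes to Gabor's issue.
Csilla's share (€37,000) passes entirely to Yusuf.
Gabor's share (€37,000) passes entirely to Bertrand.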